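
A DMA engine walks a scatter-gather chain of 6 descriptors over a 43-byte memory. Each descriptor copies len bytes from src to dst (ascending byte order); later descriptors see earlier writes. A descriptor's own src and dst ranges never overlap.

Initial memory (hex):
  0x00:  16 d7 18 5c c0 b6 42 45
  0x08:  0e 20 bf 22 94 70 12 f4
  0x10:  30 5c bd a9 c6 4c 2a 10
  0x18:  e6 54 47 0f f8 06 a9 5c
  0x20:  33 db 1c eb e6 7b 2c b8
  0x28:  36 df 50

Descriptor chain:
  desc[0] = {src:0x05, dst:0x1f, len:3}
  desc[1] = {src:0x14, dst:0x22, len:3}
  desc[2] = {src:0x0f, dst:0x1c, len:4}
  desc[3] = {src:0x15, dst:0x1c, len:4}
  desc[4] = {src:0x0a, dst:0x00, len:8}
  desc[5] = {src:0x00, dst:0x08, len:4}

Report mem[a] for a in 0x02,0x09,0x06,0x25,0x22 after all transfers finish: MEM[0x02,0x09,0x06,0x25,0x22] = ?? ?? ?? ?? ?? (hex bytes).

  after D0: wrote 3B at 0x1f = b64245
  after D1: wrote 3B at 0x22 = c64c2a
  after D2: wrote 4B at 0x1c = f4305cbd
  after D3: wrote 4B at 0x1c = 4c2a10e6
  after D4: wrote 8B at 0x00 = bf22947012f4305c
  after D5: wrote 4B at 0x08 = bf229470
query mem[0x02]=0x94, mem[0x09]=0x22, mem[0x06]=0x30, mem[0x25]=0x7b, mem[0x22]=0xc6

MEM[0x02,0x09,0x06,0x25,0x22] = 94 22 30 7b c6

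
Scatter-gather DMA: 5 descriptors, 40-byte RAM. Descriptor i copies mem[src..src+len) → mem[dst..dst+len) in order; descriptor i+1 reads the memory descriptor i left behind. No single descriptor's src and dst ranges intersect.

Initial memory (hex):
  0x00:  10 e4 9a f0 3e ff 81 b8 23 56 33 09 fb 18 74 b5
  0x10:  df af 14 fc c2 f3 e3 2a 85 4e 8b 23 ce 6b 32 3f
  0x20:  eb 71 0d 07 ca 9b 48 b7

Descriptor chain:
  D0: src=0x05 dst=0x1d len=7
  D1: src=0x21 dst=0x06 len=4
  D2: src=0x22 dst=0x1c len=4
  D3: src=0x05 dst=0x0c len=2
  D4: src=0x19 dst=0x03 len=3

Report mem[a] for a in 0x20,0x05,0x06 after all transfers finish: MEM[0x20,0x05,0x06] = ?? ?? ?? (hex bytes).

MEM[0x20,0x05,0x06] = 23 23 56

  after D0: wrote 7B at 0x1d = ff81b823563309
  after D1: wrote 4B at 0x06 = 563309ca
  after D2: wrote 4B at 0x1c = 3309ca9b
  after D3: wrote 2B at 0x0c = ff56
  after D4: wrote 3B at 0x03 = 4e8b23
query mem[0x20]=0x23, mem[0x05]=0x23, mem[0x06]=0x56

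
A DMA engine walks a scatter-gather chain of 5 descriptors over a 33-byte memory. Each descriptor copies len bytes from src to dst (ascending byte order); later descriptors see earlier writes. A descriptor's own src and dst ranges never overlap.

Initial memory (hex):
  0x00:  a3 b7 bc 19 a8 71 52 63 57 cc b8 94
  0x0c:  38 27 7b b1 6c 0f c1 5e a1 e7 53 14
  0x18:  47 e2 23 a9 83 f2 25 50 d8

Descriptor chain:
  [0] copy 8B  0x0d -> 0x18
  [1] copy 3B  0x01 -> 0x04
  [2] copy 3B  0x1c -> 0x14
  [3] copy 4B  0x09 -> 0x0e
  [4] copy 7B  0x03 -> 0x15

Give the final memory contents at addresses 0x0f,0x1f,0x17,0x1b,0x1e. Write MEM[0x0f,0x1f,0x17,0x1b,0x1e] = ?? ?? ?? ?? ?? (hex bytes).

#0 dst[0x18+8] := {0x27,0x7b,0xb1,0x6c,0x0f,0xc1,0x5e,0xa1}
#1 dst[0x04+3] := {0xb7,0xbc,0x19}
#2 dst[0x14+3] := {0x0f,0xc1,0x5e}
#3 dst[0x0e+4] := {0xcc,0xb8,0x94,0x38}
#4 dst[0x15+7] := {0x19,0xb7,0xbc,0x19,0x63,0x57,0xcc}
query mem[0x0f]=0xb8, mem[0x1f]=0xa1, mem[0x17]=0xbc, mem[0x1b]=0xcc, mem[0x1e]=0x5e

MEM[0x0f,0x1f,0x17,0x1b,0x1e] = b8 a1 bc cc 5e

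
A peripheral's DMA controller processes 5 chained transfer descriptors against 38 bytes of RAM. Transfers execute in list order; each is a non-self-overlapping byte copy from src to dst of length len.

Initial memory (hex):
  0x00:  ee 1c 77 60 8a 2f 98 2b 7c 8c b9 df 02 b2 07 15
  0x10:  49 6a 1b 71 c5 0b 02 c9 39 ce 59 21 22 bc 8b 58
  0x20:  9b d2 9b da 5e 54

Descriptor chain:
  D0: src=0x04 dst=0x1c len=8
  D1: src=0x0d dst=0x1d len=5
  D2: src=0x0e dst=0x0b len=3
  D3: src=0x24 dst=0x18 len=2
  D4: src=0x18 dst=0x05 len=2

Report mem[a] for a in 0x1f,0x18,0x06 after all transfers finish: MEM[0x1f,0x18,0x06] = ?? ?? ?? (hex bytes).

[0] 0x04->0x1c len=8 : 8a 2f 98 2b 7c 8c b9 df
[1] 0x0d->0x1d len=5 : b2 07 15 49 6a
[2] 0x0e->0x0b len=3 : 07 15 49
[3] 0x24->0x18 len=2 : 5e 54
[4] 0x18->0x05 len=2 : 5e 54
query mem[0x1f]=0x15, mem[0x18]=0x5e, mem[0x06]=0x54

MEM[0x1f,0x18,0x06] = 15 5e 54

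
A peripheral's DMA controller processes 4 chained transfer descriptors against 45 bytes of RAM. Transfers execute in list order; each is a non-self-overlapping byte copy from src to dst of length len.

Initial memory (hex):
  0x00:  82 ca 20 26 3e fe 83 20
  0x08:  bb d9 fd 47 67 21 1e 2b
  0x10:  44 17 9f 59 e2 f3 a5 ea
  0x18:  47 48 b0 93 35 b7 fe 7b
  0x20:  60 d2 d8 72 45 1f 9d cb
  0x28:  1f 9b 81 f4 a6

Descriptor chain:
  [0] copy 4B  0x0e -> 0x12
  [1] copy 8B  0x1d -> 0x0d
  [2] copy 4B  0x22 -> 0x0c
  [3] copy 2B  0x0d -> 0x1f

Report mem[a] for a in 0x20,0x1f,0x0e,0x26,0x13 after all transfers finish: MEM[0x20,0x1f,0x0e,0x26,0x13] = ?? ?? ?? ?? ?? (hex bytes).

[0] 0x0e->0x12 len=4 : 1e 2b 44 17
[1] 0x1d->0x0d len=8 : b7 fe 7b 60 d2 d8 72 45
[2] 0x22->0x0c len=4 : d8 72 45 1f
[3] 0x0d->0x1f len=2 : 72 45
query mem[0x20]=0x45, mem[0x1f]=0x72, mem[0x0e]=0x45, mem[0x26]=0x9d, mem[0x13]=0x72

MEM[0x20,0x1f,0x0e,0x26,0x13] = 45 72 45 9d 72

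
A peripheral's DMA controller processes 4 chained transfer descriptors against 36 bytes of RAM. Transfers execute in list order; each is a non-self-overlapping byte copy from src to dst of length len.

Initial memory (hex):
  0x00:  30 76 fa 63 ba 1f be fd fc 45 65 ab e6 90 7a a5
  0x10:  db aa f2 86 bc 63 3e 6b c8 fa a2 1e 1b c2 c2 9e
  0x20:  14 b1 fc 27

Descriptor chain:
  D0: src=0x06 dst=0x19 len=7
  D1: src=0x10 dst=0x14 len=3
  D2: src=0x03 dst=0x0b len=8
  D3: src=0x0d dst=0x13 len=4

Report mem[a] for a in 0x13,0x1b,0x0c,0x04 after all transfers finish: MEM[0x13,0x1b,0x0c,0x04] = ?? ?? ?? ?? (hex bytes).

D0: mem[0x19..0x1f] <- [be fd fc 45 65 ab e6]
D1: mem[0x14..0x16] <- [db aa f2]
D2: mem[0x0b..0x12] <- [63 ba 1f be fd fc 45 65]
D3: mem[0x13..0x16] <- [1f be fd fc]
query mem[0x13]=0x1f, mem[0x1b]=0xfc, mem[0x0c]=0xba, mem[0x04]=0xba

MEM[0x13,0x1b,0x0c,0x04] = 1f fc ba ba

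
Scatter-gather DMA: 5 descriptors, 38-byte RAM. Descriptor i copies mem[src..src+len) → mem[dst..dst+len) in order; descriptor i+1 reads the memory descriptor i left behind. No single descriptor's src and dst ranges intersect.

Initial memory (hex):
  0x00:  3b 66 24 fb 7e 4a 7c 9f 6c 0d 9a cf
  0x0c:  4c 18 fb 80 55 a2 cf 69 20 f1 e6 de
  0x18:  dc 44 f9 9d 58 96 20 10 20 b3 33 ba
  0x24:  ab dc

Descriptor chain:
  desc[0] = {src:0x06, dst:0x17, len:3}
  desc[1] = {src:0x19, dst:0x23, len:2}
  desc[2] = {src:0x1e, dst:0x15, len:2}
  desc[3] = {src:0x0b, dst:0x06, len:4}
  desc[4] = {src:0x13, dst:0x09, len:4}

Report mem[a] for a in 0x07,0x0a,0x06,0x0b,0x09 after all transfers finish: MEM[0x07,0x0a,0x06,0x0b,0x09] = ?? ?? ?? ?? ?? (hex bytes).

[0] 0x06->0x17 len=3 : 7c 9f 6c
[1] 0x19->0x23 len=2 : 6c f9
[2] 0x1e->0x15 len=2 : 20 10
[3] 0x0b->0x06 len=4 : cf 4c 18 fb
[4] 0x13->0x09 len=4 : 69 20 20 10
query mem[0x07]=0x4c, mem[0x0a]=0x20, mem[0x06]=0xcf, mem[0x0b]=0x20, mem[0x09]=0x69

MEM[0x07,0x0a,0x06,0x0b,0x09] = 4c 20 cf 20 69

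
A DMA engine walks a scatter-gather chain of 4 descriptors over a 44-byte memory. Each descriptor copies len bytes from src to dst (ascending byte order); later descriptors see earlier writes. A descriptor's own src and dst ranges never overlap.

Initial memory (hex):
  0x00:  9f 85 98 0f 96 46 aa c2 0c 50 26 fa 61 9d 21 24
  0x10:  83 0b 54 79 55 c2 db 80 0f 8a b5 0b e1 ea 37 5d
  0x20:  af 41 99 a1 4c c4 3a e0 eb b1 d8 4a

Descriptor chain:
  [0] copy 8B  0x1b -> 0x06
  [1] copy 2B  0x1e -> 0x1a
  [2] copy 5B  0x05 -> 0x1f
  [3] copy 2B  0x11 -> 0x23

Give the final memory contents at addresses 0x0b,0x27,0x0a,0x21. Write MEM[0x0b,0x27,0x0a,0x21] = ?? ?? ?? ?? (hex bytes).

D0: mem[0x06..0x0d] <- [0b e1 ea 37 5d af 41 99]
D1: mem[0x1a..0x1b] <- [37 5d]
D2: mem[0x1f..0x23] <- [46 0b e1 ea 37]
D3: mem[0x23..0x24] <- [0b 54]
query mem[0x0b]=0xaf, mem[0x27]=0xe0, mem[0x0a]=0x5d, mem[0x21]=0xe1

MEM[0x0b,0x27,0x0a,0x21] = af e0 5d e1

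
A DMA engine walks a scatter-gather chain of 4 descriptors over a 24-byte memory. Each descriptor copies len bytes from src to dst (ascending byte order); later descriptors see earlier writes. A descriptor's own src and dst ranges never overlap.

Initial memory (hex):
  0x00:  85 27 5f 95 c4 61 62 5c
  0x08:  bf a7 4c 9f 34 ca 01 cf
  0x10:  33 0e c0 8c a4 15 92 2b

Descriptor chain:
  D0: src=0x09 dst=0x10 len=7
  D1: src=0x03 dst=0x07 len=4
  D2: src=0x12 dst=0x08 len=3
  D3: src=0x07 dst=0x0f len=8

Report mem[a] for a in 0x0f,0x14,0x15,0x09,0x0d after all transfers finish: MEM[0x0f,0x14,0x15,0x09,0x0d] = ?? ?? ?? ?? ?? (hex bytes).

MEM[0x0f,0x14,0x15,0x09,0x0d] = 95 34 ca 34 ca

  after D0: wrote 7B at 0x10 = a74c9f34ca01cf
  after D1: wrote 4B at 0x07 = 95c46162
  after D2: wrote 3B at 0x08 = 9f34ca
  after D3: wrote 8B at 0x0f = 959f34ca9f34ca01
query mem[0x0f]=0x95, mem[0x14]=0x34, mem[0x15]=0xca, mem[0x09]=0x34, mem[0x0d]=0xca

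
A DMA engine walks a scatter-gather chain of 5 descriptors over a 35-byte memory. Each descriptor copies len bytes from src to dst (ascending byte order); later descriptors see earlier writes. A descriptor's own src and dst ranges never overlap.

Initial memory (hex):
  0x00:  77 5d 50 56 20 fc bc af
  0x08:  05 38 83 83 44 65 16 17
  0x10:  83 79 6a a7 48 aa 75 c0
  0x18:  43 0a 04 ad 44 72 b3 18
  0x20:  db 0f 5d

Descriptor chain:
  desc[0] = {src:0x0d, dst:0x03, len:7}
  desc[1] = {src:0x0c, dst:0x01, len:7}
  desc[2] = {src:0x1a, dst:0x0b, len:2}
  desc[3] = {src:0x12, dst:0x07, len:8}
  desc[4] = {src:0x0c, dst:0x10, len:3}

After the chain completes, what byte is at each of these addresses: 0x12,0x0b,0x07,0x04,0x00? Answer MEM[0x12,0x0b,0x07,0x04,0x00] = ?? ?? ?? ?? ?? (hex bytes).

D0: mem[0x03..0x09] <- [65 16 17 83 79 6a a7]
D1: mem[0x01..0x07] <- [44 65 16 17 83 79 6a]
D2: mem[0x0b..0x0c] <- [04 ad]
D3: mem[0x07..0x0e] <- [6a a7 48 aa 75 c0 43 0a]
D4: mem[0x10..0x12] <- [c0 43 0a]
query mem[0x12]=0x0a, mem[0x0b]=0x75, mem[0x07]=0x6a, mem[0x04]=0x17, mem[0x00]=0x77

MEM[0x12,0x0b,0x07,0x04,0x00] = 0a 75 6a 17 77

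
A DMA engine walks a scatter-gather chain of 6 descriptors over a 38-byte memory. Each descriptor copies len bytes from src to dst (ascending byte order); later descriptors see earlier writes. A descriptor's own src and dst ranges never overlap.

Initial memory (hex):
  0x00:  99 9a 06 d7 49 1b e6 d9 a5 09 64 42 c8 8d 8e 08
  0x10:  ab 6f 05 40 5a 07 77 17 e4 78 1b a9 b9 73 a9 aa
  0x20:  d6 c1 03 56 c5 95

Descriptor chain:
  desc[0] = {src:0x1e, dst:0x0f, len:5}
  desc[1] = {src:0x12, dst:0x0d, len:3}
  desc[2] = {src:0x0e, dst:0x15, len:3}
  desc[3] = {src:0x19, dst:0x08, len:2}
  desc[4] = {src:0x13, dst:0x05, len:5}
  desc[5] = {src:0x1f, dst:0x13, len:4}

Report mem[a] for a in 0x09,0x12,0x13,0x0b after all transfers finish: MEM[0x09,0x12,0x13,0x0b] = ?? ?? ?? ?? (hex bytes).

D0: mem[0x0f..0x13] <- [a9 aa d6 c1 03]
D1: mem[0x0d..0x0f] <- [c1 03 5a]
D2: mem[0x15..0x17] <- [03 5a aa]
D3: mem[0x08..0x09] <- [78 1b]
D4: mem[0x05..0x09] <- [03 5a 03 5a aa]
D5: mem[0x13..0x16] <- [aa d6 c1 03]
query mem[0x09]=0xaa, mem[0x12]=0xc1, mem[0x13]=0xaa, mem[0x0b]=0x42

MEM[0x09,0x12,0x13,0x0b] = aa c1 aa 42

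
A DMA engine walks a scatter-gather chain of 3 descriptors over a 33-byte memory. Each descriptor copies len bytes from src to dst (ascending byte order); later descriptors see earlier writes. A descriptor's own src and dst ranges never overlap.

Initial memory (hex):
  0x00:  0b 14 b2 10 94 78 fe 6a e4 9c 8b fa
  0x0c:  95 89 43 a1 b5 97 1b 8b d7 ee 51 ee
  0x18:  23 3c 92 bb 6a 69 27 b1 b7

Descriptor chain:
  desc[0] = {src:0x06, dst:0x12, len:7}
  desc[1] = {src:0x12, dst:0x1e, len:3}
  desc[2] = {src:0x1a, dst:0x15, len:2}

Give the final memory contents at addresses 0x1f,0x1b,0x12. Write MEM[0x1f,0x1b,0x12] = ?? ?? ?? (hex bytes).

MEM[0x1f,0x1b,0x12] = 6a bb fe

  after D0: wrote 7B at 0x12 = fe6ae49c8bfa95
  after D1: wrote 3B at 0x1e = fe6ae4
  after D2: wrote 2B at 0x15 = 92bb
query mem[0x1f]=0x6a, mem[0x1b]=0xbb, mem[0x12]=0xfe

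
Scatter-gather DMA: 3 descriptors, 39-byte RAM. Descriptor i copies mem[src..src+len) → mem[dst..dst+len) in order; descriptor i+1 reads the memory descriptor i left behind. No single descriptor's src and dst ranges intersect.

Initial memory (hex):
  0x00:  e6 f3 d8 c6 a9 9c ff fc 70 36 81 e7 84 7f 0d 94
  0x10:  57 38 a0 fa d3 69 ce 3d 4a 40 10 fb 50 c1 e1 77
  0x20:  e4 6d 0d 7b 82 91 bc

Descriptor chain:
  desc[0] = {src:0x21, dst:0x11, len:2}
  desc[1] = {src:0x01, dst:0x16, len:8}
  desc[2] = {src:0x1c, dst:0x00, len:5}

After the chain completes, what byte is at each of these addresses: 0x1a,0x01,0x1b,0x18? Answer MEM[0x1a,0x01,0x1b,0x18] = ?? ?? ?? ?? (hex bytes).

[0] 0x21->0x11 len=2 : 6d 0d
[1] 0x01->0x16 len=8 : f3 d8 c6 a9 9c ff fc 70
[2] 0x1c->0x00 len=5 : fc 70 e1 77 e4
query mem[0x1a]=0x9c, mem[0x01]=0x70, mem[0x1b]=0xff, mem[0x18]=0xc6

MEM[0x1a,0x01,0x1b,0x18] = 9c 70 ff c6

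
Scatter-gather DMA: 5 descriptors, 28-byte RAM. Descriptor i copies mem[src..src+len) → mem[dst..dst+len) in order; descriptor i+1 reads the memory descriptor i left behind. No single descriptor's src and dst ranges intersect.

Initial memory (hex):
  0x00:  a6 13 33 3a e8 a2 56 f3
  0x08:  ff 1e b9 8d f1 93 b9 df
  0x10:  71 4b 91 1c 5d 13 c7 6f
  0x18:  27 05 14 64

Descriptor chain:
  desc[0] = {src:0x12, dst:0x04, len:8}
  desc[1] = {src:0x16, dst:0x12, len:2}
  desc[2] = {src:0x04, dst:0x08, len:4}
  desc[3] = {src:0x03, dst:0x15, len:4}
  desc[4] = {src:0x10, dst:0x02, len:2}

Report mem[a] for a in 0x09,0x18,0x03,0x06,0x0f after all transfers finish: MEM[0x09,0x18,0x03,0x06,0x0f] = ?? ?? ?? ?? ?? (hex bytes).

  after D0: wrote 8B at 0x04 = 911c5d13c76f2705
  after D1: wrote 2B at 0x12 = c76f
  after D2: wrote 4B at 0x08 = 911c5d13
  after D3: wrote 4B at 0x15 = 3a911c5d
  after D4: wrote 2B at 0x02 = 714b
query mem[0x09]=0x1c, mem[0x18]=0x5d, mem[0x03]=0x4b, mem[0x06]=0x5d, mem[0x0f]=0xdf

MEM[0x09,0x18,0x03,0x06,0x0f] = 1c 5d 4b 5d df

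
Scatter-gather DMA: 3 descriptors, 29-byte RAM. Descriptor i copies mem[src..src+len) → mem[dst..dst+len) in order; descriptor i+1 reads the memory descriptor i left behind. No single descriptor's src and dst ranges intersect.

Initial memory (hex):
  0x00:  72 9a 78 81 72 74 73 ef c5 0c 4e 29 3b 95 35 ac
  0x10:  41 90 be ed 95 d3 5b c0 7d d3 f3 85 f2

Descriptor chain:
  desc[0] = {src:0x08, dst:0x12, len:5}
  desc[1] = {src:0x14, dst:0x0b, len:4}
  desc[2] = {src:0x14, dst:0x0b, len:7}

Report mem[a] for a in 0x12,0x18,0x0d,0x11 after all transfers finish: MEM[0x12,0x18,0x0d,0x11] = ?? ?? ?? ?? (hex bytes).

[0] 0x08->0x12 len=5 : c5 0c 4e 29 3b
[1] 0x14->0x0b len=4 : 4e 29 3b c0
[2] 0x14->0x0b len=7 : 4e 29 3b c0 7d d3 f3
query mem[0x12]=0xc5, mem[0x18]=0x7d, mem[0x0d]=0x3b, mem[0x11]=0xf3

MEM[0x12,0x18,0x0d,0x11] = c5 7d 3b f3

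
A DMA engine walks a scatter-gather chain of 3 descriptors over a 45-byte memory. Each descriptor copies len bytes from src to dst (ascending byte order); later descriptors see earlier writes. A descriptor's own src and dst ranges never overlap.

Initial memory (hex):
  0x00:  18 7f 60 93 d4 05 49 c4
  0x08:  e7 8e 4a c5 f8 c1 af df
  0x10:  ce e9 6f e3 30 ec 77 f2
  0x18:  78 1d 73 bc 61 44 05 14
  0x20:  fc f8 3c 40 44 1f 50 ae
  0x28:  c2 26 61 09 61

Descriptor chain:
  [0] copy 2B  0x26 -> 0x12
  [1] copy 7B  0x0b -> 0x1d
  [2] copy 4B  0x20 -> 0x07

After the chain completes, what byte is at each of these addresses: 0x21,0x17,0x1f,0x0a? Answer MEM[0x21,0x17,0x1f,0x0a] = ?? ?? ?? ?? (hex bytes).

MEM[0x21,0x17,0x1f,0x0a] = df f2 c1 e9

  after D0: wrote 2B at 0x12 = 50ae
  after D1: wrote 7B at 0x1d = c5f8c1afdfcee9
  after D2: wrote 4B at 0x07 = afdfcee9
query mem[0x21]=0xdf, mem[0x17]=0xf2, mem[0x1f]=0xc1, mem[0x0a]=0xe9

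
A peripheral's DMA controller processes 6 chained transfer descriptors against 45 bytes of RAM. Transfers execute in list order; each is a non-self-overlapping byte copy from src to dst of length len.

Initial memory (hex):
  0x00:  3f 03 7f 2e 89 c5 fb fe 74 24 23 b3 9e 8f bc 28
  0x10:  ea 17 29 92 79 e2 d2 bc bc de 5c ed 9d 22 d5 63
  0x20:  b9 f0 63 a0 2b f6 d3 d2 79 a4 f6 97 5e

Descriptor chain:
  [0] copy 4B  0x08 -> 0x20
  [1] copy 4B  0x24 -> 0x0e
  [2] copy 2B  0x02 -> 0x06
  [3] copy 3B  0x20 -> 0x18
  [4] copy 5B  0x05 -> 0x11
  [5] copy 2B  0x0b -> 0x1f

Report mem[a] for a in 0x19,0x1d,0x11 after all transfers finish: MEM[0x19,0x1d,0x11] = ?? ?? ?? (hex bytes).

MEM[0x19,0x1d,0x11] = 24 22 c5

  after D0: wrote 4B at 0x20 = 742423b3
  after D1: wrote 4B at 0x0e = 2bf6d3d2
  after D2: wrote 2B at 0x06 = 7f2e
  after D3: wrote 3B at 0x18 = 742423
  after D4: wrote 5B at 0x11 = c57f2e7424
  after D5: wrote 2B at 0x1f = b39e
query mem[0x19]=0x24, mem[0x1d]=0x22, mem[0x11]=0xc5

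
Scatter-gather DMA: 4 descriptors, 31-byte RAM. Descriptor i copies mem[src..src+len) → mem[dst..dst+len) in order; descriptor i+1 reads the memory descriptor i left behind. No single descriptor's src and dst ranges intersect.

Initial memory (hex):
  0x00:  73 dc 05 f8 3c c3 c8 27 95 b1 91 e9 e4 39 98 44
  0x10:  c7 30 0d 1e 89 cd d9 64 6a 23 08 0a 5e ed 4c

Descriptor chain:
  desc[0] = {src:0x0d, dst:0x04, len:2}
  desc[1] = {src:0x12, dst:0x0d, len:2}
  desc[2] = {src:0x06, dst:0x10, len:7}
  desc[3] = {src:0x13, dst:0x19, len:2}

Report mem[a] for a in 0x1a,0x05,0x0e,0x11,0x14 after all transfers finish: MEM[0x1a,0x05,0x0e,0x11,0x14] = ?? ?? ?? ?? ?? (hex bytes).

MEM[0x1a,0x05,0x0e,0x11,0x14] = 91 98 1e 27 91

  after D0: wrote 2B at 0x04 = 3998
  after D1: wrote 2B at 0x0d = 0d1e
  after D2: wrote 7B at 0x10 = c82795b191e9e4
  after D3: wrote 2B at 0x19 = b191
query mem[0x1a]=0x91, mem[0x05]=0x98, mem[0x0e]=0x1e, mem[0x11]=0x27, mem[0x14]=0x91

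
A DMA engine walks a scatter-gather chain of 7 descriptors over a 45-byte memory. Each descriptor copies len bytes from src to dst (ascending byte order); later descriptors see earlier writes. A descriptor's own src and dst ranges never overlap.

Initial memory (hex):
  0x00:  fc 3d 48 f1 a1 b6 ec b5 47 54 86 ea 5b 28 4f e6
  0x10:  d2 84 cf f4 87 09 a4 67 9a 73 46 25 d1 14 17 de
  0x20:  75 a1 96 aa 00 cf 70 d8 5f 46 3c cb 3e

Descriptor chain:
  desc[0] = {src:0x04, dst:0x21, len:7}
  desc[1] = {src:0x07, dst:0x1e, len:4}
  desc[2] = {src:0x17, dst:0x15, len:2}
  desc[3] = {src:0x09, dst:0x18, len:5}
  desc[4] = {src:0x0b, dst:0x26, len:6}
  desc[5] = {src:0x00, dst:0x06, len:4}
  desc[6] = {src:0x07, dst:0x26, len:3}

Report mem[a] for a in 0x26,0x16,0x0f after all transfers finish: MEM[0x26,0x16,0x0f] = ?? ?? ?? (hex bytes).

D0: mem[0x21..0x27] <- [a1 b6 ec b5 47 54 86]
D1: mem[0x1e..0x21] <- [b5 47 54 86]
D2: mem[0x15..0x16] <- [67 9a]
D3: mem[0x18..0x1c] <- [54 86 ea 5b 28]
D4: mem[0x26..0x2b] <- [ea 5b 28 4f e6 d2]
D5: mem[0x06..0x09] <- [fc 3d 48 f1]
D6: mem[0x26..0x28] <- [3d 48 f1]
query mem[0x26]=0x3d, mem[0x16]=0x9a, mem[0x0f]=0xe6

MEM[0x26,0x16,0x0f] = 3d 9a e6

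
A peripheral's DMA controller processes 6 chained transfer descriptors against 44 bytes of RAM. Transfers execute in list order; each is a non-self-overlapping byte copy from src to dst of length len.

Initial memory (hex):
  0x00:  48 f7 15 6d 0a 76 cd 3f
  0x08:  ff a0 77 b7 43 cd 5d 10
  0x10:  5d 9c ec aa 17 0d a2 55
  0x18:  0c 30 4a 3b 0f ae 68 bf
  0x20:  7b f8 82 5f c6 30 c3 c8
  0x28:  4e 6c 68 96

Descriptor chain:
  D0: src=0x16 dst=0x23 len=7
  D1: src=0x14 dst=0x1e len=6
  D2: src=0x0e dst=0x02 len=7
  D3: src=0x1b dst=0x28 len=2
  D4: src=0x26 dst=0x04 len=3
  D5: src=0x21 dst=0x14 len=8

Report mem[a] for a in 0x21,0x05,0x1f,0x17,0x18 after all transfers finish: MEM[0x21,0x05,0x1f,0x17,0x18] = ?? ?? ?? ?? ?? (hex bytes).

D0: mem[0x23..0x29] <- [a2 55 0c 30 4a 3b 0f]
D1: mem[0x1e..0x23] <- [17 0d a2 55 0c 30]
D2: mem[0x02..0x08] <- [5d 10 5d 9c ec aa 17]
D3: mem[0x28..0x29] <- [3b 0f]
D4: mem[0x04..0x06] <- [30 4a 3b]
D5: mem[0x14..0x1b] <- [55 0c 30 55 0c 30 4a 3b]
query mem[0x21]=0x55, mem[0x05]=0x4a, mem[0x1f]=0x0d, mem[0x17]=0x55, mem[0x18]=0x0c

MEM[0x21,0x05,0x1f,0x17,0x18] = 55 4a 0d 55 0c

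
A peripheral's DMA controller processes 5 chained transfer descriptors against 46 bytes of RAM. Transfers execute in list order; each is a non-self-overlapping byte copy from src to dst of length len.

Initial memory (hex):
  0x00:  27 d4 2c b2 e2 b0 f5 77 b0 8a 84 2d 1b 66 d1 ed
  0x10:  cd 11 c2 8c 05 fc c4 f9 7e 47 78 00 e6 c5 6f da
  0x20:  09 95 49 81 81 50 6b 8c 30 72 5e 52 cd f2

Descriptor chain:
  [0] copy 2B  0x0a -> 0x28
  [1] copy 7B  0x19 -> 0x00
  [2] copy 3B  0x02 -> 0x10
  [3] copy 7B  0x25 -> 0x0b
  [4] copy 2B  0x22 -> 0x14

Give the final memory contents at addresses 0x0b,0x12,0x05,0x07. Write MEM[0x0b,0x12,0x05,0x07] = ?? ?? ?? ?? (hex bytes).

MEM[0x0b,0x12,0x05,0x07] = 50 c5 6f 77

#0 dst[0x28+2] := {0x84,0x2d}
#1 dst[0x00+7] := {0x47,0x78,0x00,0xe6,0xc5,0x6f,0xda}
#2 dst[0x10+3] := {0x00,0xe6,0xc5}
#3 dst[0x0b+7] := {0x50,0x6b,0x8c,0x84,0x2d,0x5e,0x52}
#4 dst[0x14+2] := {0x49,0x81}
query mem[0x0b]=0x50, mem[0x12]=0xc5, mem[0x05]=0x6f, mem[0x07]=0x77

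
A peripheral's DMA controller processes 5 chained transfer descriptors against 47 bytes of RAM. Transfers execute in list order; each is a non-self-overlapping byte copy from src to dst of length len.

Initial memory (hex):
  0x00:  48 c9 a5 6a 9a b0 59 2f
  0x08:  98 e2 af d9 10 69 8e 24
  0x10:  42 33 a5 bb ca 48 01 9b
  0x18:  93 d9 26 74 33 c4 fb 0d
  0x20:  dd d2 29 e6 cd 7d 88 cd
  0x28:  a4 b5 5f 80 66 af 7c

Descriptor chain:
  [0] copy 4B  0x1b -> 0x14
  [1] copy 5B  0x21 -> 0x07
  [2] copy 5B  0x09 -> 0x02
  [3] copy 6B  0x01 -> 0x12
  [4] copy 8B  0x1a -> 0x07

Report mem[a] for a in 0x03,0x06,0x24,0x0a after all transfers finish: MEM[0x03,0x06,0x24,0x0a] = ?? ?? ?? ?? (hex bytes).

D0: mem[0x14..0x17] <- [74 33 c4 fb]
D1: mem[0x07..0x0b] <- [d2 29 e6 cd 7d]
D2: mem[0x02..0x06] <- [e6 cd 7d 10 69]
D3: mem[0x12..0x17] <- [c9 e6 cd 7d 10 69]
D4: mem[0x07..0x0e] <- [26 74 33 c4 fb 0d dd d2]
query mem[0x03]=0xcd, mem[0x06]=0x69, mem[0x24]=0xcd, mem[0x0a]=0xc4

MEM[0x03,0x06,0x24,0x0a] = cd 69 cd c4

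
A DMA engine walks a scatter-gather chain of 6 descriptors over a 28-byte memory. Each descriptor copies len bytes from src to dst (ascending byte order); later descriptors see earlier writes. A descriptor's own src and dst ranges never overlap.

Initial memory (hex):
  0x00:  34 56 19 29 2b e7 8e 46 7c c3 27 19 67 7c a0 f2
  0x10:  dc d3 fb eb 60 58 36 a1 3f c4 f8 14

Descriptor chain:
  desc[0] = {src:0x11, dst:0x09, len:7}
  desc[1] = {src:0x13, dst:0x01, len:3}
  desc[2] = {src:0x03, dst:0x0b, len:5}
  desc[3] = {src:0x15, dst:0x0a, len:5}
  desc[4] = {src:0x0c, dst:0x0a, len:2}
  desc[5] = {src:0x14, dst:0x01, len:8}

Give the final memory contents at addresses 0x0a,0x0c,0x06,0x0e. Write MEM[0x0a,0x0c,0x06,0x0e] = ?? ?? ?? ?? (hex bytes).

MEM[0x0a,0x0c,0x06,0x0e] = a1 a1 c4 c4

  after D0: wrote 7B at 0x09 = d3fbeb605836a1
  after D1: wrote 3B at 0x01 = eb6058
  after D2: wrote 5B at 0x0b = 582be78e46
  after D3: wrote 5B at 0x0a = 5836a13fc4
  after D4: wrote 2B at 0x0a = a13f
  after D5: wrote 8B at 0x01 = 605836a13fc4f814
query mem[0x0a]=0xa1, mem[0x0c]=0xa1, mem[0x06]=0xc4, mem[0x0e]=0xc4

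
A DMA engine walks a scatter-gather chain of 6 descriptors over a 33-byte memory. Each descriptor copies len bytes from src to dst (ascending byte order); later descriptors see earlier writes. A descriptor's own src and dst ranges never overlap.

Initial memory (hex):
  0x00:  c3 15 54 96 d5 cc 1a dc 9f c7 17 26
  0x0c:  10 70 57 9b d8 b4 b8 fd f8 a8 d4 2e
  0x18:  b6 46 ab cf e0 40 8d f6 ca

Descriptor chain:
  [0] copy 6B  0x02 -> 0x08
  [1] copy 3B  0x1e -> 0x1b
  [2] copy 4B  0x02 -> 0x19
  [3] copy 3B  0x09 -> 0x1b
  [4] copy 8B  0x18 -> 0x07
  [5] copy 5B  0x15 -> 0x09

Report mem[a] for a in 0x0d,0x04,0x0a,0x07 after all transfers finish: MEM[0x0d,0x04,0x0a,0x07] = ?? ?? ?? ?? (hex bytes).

MEM[0x0d,0x04,0x0a,0x07] = 54 d5 d4 b6

D0: mem[0x08..0x0d] <- [54 96 d5 cc 1a dc]
D1: mem[0x1b..0x1d] <- [8d f6 ca]
D2: mem[0x19..0x1c] <- [54 96 d5 cc]
D3: mem[0x1b..0x1d] <- [96 d5 cc]
D4: mem[0x07..0x0e] <- [b6 54 96 96 d5 cc 8d f6]
D5: mem[0x09..0x0d] <- [a8 d4 2e b6 54]
query mem[0x0d]=0x54, mem[0x04]=0xd5, mem[0x0a]=0xd4, mem[0x07]=0xb6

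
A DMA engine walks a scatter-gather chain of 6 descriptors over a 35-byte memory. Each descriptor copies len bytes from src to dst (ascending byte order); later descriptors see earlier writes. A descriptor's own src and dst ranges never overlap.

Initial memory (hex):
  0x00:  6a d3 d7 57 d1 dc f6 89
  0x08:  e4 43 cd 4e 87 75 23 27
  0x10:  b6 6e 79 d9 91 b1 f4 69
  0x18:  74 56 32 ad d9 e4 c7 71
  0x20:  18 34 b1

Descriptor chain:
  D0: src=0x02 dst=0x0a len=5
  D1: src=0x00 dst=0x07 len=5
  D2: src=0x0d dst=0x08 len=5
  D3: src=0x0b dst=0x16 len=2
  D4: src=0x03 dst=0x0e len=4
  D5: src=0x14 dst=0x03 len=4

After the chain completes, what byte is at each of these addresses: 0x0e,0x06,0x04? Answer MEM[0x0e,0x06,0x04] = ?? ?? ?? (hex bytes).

MEM[0x0e,0x06,0x04] = 57 6e b1

[0] 0x02->0x0a len=5 : d7 57 d1 dc f6
[1] 0x00->0x07 len=5 : 6a d3 d7 57 d1
[2] 0x0d->0x08 len=5 : dc f6 27 b6 6e
[3] 0x0b->0x16 len=2 : b6 6e
[4] 0x03->0x0e len=4 : 57 d1 dc f6
[5] 0x14->0x03 len=4 : 91 b1 b6 6e
query mem[0x0e]=0x57, mem[0x06]=0x6e, mem[0x04]=0xb1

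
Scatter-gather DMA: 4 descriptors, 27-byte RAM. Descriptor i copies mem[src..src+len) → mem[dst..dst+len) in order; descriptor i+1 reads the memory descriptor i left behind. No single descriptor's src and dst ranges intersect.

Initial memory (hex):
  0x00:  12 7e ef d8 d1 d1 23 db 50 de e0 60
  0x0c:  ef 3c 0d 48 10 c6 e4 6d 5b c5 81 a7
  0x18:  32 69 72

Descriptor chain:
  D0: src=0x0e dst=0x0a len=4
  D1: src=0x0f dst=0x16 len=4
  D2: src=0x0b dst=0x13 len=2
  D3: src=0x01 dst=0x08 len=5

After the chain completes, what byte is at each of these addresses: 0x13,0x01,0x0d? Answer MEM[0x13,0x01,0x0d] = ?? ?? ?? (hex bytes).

MEM[0x13,0x01,0x0d] = 48 7e c6

  after D0: wrote 4B at 0x0a = 0d4810c6
  after D1: wrote 4B at 0x16 = 4810c6e4
  after D2: wrote 2B at 0x13 = 4810
  after D3: wrote 5B at 0x08 = 7eefd8d1d1
query mem[0x13]=0x48, mem[0x01]=0x7e, mem[0x0d]=0xc6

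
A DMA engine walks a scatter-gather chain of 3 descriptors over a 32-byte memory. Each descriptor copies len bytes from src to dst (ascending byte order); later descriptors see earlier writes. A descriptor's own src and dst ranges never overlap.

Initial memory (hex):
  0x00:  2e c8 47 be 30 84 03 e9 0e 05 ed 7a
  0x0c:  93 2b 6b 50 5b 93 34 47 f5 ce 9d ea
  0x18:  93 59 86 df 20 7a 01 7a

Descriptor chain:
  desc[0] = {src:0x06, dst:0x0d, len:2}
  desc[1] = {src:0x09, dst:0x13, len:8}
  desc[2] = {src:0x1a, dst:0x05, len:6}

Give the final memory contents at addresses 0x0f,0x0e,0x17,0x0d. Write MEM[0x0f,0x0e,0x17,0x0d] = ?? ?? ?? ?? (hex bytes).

MEM[0x0f,0x0e,0x17,0x0d] = 50 e9 03 03

#0 dst[0x0d+2] := {0x03,0xe9}
#1 dst[0x13+8] := {0x05,0xed,0x7a,0x93,0x03,0xe9,0x50,0x5b}
#2 dst[0x05+6] := {0x5b,0xdf,0x20,0x7a,0x01,0x7a}
query mem[0x0f]=0x50, mem[0x0e]=0xe9, mem[0x17]=0x03, mem[0x0d]=0x03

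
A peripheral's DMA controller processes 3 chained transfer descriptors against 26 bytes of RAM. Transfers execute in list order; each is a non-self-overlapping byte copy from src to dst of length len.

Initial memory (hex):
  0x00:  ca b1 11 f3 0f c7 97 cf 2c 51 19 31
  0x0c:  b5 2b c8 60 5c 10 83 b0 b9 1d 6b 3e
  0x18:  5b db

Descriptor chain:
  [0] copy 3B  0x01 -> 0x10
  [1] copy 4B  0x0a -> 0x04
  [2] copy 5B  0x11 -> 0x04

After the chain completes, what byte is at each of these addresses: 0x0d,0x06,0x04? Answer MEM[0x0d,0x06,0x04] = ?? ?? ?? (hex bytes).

#0 dst[0x10+3] := {0xb1,0x11,0xf3}
#1 dst[0x04+4] := {0x19,0x31,0xb5,0x2b}
#2 dst[0x04+5] := {0x11,0xf3,0xb0,0xb9,0x1d}
query mem[0x0d]=0x2b, mem[0x06]=0xb0, mem[0x04]=0x11

MEM[0x0d,0x06,0x04] = 2b b0 11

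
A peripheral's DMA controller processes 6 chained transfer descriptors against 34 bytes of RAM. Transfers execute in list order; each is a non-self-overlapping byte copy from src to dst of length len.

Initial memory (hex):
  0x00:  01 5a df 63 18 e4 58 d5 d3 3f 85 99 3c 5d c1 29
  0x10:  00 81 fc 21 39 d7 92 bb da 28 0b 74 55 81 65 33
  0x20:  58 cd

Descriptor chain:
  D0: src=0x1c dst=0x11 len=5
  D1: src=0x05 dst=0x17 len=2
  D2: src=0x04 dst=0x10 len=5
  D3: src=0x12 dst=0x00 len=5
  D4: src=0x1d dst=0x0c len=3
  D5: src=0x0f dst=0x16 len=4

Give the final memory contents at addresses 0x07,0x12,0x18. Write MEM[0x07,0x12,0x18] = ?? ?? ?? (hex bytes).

D0: mem[0x11..0x15] <- [55 81 65 33 58]
D1: mem[0x17..0x18] <- [e4 58]
D2: mem[0x10..0x14] <- [18 e4 58 d5 d3]
D3: mem[0x00..0x04] <- [58 d5 d3 58 92]
D4: mem[0x0c..0x0e] <- [81 65 33]
D5: mem[0x16..0x19] <- [29 18 e4 58]
query mem[0x07]=0xd5, mem[0x12]=0x58, mem[0x18]=0xe4

MEM[0x07,0x12,0x18] = d5 58 e4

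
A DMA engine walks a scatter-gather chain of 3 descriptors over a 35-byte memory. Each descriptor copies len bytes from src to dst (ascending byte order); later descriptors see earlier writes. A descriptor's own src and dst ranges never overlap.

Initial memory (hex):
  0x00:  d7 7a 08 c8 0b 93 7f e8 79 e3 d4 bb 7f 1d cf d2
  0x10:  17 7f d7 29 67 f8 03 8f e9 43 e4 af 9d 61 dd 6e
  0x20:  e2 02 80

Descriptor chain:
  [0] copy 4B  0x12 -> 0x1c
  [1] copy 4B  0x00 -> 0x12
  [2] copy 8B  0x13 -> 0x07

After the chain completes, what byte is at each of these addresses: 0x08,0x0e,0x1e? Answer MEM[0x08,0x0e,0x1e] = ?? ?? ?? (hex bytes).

D0: mem[0x1c..0x1f] <- [d7 29 67 f8]
D1: mem[0x12..0x15] <- [d7 7a 08 c8]
D2: mem[0x07..0x0e] <- [7a 08 c8 03 8f e9 43 e4]
query mem[0x08]=0x08, mem[0x0e]=0xe4, mem[0x1e]=0x67

MEM[0x08,0x0e,0x1e] = 08 e4 67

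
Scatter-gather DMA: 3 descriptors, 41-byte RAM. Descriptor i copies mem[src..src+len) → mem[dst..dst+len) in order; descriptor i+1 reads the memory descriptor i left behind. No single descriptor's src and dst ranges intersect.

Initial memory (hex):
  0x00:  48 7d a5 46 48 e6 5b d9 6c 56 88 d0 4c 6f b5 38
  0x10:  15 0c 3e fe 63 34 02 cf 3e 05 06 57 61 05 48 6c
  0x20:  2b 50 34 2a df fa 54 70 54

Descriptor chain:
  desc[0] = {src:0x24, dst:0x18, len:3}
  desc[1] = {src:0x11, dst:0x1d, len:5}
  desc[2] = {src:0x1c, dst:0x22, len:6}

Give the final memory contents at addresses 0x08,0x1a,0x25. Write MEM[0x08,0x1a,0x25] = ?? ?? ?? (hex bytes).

MEM[0x08,0x1a,0x25] = 6c 54 fe

  after D0: wrote 3B at 0x18 = dffa54
  after D1: wrote 5B at 0x1d = 0c3efe6334
  after D2: wrote 6B at 0x22 = 610c3efe6334
query mem[0x08]=0x6c, mem[0x1a]=0x54, mem[0x25]=0xfe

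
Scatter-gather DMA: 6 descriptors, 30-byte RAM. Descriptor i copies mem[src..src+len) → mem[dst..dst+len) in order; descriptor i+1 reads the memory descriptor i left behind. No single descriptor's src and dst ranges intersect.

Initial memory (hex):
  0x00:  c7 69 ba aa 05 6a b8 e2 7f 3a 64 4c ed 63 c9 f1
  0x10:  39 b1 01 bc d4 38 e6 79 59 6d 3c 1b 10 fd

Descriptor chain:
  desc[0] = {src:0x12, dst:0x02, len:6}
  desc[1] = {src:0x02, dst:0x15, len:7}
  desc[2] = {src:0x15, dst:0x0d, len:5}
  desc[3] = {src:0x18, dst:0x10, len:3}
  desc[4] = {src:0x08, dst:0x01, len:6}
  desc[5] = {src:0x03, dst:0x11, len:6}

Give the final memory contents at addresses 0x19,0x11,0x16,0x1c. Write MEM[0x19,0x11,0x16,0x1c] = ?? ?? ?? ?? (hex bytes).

MEM[0x19,0x11,0x16,0x1c] = e6 64 7f 10

  after D0: wrote 6B at 0x02 = 01bcd438e679
  after D1: wrote 7B at 0x15 = 01bcd438e6797f
  after D2: wrote 5B at 0x0d = 01bcd438e6
  after D3: wrote 3B at 0x10 = 38e679
  after D4: wrote 6B at 0x01 = 7f3a644ced01
  after D5: wrote 6B at 0x11 = 644ced01797f
query mem[0x19]=0xe6, mem[0x11]=0x64, mem[0x16]=0x7f, mem[0x1c]=0x10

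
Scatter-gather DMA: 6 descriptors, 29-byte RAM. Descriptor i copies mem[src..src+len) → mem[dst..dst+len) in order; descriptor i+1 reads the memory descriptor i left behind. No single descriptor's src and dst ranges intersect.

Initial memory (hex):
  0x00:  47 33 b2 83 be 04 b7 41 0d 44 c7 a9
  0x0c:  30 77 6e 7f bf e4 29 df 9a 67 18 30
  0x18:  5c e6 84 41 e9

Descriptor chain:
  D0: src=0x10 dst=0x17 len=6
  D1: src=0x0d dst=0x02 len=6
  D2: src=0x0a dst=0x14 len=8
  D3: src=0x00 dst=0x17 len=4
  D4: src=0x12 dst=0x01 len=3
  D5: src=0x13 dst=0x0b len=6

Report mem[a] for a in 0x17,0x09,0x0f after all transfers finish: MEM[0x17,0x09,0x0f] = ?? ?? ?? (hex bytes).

MEM[0x17,0x09,0x0f] = 47 44 47

#0 dst[0x17+6] := {0xbf,0xe4,0x29,0xdf,0x9a,0x67}
#1 dst[0x02+6] := {0x77,0x6e,0x7f,0xbf,0xe4,0x29}
#2 dst[0x14+8] := {0xc7,0xa9,0x30,0x77,0x6e,0x7f,0xbf,0xe4}
#3 dst[0x17+4] := {0x47,0x33,0x77,0x6e}
#4 dst[0x01+3] := {0x29,0xdf,0xc7}
#5 dst[0x0b+6] := {0xdf,0xc7,0xa9,0x30,0x47,0x33}
query mem[0x17]=0x47, mem[0x09]=0x44, mem[0x0f]=0x47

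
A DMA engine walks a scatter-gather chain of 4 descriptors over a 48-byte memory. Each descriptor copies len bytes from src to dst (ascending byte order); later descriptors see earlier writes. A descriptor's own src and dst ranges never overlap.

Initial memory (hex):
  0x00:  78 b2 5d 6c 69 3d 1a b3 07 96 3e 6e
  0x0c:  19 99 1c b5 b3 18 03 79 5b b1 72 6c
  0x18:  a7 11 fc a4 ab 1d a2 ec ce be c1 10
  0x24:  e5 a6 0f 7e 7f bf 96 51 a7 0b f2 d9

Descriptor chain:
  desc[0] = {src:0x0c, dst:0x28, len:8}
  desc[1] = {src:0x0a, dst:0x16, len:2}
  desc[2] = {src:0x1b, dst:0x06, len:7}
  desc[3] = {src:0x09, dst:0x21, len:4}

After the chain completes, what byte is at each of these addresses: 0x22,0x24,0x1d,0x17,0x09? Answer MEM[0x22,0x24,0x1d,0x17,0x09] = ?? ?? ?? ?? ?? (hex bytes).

#0 dst[0x28+8] := {0x19,0x99,0x1c,0xb5,0xb3,0x18,0x03,0x79}
#1 dst[0x16+2] := {0x3e,0x6e}
#2 dst[0x06+7] := {0xa4,0xab,0x1d,0xa2,0xec,0xce,0xbe}
#3 dst[0x21+4] := {0xa2,0xec,0xce,0xbe}
query mem[0x22]=0xec, mem[0x24]=0xbe, mem[0x1d]=0x1d, mem[0x17]=0x6e, mem[0x09]=0xa2

MEM[0x22,0x24,0x1d,0x17,0x09] = ec be 1d 6e a2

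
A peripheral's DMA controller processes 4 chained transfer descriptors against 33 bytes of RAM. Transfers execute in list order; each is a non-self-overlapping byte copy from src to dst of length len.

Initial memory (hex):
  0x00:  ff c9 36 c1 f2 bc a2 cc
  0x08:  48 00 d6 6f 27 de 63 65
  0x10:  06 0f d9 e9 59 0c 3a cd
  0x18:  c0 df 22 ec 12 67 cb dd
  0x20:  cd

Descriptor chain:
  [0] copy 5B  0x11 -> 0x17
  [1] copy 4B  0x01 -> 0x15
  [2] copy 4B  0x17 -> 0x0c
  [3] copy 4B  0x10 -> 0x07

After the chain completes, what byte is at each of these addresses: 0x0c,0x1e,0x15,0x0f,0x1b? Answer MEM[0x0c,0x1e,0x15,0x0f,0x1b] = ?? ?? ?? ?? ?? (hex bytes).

MEM[0x0c,0x1e,0x15,0x0f,0x1b] = c1 cb c9 59 0c

D0: mem[0x17..0x1b] <- [0f d9 e9 59 0c]
D1: mem[0x15..0x18] <- [c9 36 c1 f2]
D2: mem[0x0c..0x0f] <- [c1 f2 e9 59]
D3: mem[0x07..0x0a] <- [06 0f d9 e9]
query mem[0x0c]=0xc1, mem[0x1e]=0xcb, mem[0x15]=0xc9, mem[0x0f]=0x59, mem[0x1b]=0x0c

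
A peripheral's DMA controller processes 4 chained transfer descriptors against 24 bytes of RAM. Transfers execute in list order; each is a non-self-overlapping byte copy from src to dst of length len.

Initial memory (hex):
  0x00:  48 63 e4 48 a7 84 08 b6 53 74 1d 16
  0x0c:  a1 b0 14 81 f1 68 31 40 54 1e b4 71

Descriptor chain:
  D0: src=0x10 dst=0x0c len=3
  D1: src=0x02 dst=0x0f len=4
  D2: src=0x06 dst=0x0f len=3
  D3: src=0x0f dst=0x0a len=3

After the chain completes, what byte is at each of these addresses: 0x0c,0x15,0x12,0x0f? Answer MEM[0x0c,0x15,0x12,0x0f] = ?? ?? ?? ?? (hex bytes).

#0 dst[0x0c+3] := {0xf1,0x68,0x31}
#1 dst[0x0f+4] := {0xe4,0x48,0xa7,0x84}
#2 dst[0x0f+3] := {0x08,0xb6,0x53}
#3 dst[0x0a+3] := {0x08,0xb6,0x53}
query mem[0x0c]=0x53, mem[0x15]=0x1e, mem[0x12]=0x84, mem[0x0f]=0x08

MEM[0x0c,0x15,0x12,0x0f] = 53 1e 84 08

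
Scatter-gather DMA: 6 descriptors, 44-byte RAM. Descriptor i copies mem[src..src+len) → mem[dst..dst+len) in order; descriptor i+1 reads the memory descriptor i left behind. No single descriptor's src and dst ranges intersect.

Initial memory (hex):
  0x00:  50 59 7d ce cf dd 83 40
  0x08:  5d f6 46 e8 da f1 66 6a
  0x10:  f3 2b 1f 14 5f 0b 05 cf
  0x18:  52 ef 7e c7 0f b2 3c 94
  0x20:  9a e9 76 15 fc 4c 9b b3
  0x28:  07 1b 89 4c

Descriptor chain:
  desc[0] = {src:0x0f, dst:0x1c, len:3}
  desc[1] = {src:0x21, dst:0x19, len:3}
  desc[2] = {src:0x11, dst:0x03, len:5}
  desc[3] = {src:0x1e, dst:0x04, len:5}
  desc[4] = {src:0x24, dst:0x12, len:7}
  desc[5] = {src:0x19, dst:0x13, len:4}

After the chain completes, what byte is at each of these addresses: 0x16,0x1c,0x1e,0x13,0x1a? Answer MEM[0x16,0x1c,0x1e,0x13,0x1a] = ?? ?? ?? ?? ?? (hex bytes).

#0 dst[0x1c+3] := {0x6a,0xf3,0x2b}
#1 dst[0x19+3] := {0xe9,0x76,0x15}
#2 dst[0x03+5] := {0x2b,0x1f,0x14,0x5f,0x0b}
#3 dst[0x04+5] := {0x2b,0x94,0x9a,0xe9,0x76}
#4 dst[0x12+7] := {0xfc,0x4c,0x9b,0xb3,0x07,0x1b,0x89}
#5 dst[0x13+4] := {0xe9,0x76,0x15,0x6a}
query mem[0x16]=0x6a, mem[0x1c]=0x6a, mem[0x1e]=0x2b, mem[0x13]=0xe9, mem[0x1a]=0x76

MEM[0x16,0x1c,0x1e,0x13,0x1a] = 6a 6a 2b e9 76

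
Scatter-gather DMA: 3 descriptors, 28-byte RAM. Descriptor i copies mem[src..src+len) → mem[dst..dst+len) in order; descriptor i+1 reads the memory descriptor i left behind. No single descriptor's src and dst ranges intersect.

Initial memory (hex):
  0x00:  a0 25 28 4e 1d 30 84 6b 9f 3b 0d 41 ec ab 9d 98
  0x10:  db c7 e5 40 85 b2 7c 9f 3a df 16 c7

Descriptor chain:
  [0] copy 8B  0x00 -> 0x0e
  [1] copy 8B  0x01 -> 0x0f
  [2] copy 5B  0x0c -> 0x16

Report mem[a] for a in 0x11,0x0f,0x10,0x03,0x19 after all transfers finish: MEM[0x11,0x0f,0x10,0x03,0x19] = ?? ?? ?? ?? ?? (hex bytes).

[0] 0x00->0x0e len=8 : a0 25 28 4e 1d 30 84 6b
[1] 0x01->0x0f len=8 : 25 28 4e 1d 30 84 6b 9f
[2] 0x0c->0x16 len=5 : ec ab a0 25 28
query mem[0x11]=0x4e, mem[0x0f]=0x25, mem[0x10]=0x28, mem[0x03]=0x4e, mem[0x19]=0x25

MEM[0x11,0x0f,0x10,0x03,0x19] = 4e 25 28 4e 25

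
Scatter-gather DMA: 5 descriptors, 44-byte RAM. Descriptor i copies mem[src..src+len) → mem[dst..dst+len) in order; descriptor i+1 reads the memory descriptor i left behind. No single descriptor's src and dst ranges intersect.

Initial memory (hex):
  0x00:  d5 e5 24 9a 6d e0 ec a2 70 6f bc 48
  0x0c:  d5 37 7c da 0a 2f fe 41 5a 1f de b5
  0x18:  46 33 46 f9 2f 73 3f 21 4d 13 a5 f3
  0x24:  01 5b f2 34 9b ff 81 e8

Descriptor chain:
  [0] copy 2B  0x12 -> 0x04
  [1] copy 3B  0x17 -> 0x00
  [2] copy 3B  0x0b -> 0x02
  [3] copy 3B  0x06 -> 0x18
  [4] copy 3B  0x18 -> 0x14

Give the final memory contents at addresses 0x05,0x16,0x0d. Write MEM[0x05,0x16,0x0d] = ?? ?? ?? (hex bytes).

MEM[0x05,0x16,0x0d] = 41 70 37

[0] 0x12->0x04 len=2 : fe 41
[1] 0x17->0x00 len=3 : b5 46 33
[2] 0x0b->0x02 len=3 : 48 d5 37
[3] 0x06->0x18 len=3 : ec a2 70
[4] 0x18->0x14 len=3 : ec a2 70
query mem[0x05]=0x41, mem[0x16]=0x70, mem[0x0d]=0x37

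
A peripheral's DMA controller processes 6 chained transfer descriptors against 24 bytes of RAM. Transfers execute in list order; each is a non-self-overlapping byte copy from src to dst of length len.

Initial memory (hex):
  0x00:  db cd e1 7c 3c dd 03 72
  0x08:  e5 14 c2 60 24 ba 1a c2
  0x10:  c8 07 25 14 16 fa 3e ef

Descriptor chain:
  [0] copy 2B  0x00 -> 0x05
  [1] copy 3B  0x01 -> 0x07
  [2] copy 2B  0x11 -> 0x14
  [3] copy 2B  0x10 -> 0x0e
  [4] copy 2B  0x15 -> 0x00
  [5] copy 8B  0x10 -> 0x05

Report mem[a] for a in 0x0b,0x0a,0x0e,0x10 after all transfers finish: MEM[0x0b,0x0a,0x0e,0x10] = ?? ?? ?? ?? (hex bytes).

MEM[0x0b,0x0a,0x0e,0x10] = 3e 25 c8 c8

  after D0: wrote 2B at 0x05 = dbcd
  after D1: wrote 3B at 0x07 = cde17c
  after D2: wrote 2B at 0x14 = 0725
  after D3: wrote 2B at 0x0e = c807
  after D4: wrote 2B at 0x00 = 253e
  after D5: wrote 8B at 0x05 = c807251407253eef
query mem[0x0b]=0x3e, mem[0x0a]=0x25, mem[0x0e]=0xc8, mem[0x10]=0xc8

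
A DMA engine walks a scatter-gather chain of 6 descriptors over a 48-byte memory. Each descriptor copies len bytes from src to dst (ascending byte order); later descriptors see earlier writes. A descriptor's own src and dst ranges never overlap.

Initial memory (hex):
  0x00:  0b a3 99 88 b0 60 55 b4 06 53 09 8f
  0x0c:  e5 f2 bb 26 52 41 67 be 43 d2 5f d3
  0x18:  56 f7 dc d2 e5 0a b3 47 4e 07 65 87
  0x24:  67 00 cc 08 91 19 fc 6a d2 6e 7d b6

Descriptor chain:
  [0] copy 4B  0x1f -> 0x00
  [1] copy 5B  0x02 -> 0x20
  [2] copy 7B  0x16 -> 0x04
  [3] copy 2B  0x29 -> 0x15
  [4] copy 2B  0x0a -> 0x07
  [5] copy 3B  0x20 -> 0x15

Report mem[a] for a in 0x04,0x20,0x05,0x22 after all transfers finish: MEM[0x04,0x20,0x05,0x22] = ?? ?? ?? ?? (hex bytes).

[0] 0x1f->0x00 len=4 : 47 4e 07 65
[1] 0x02->0x20 len=5 : 07 65 b0 60 55
[2] 0x16->0x04 len=7 : 5f d3 56 f7 dc d2 e5
[3] 0x29->0x15 len=2 : 19 fc
[4] 0x0a->0x07 len=2 : e5 8f
[5] 0x20->0x15 len=3 : 07 65 b0
query mem[0x04]=0x5f, mem[0x20]=0x07, mem[0x05]=0xd3, mem[0x22]=0xb0

MEM[0x04,0x20,0x05,0x22] = 5f 07 d3 b0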